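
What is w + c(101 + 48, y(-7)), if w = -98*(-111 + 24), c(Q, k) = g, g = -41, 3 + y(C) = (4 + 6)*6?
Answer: 8485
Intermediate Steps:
y(C) = 57 (y(C) = -3 + (4 + 6)*6 = -3 + 10*6 = -3 + 60 = 57)
c(Q, k) = -41
w = 8526 (w = -98*(-87) = 8526)
w + c(101 + 48, y(-7)) = 8526 - 41 = 8485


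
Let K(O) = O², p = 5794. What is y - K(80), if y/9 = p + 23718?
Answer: 259208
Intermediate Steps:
y = 265608 (y = 9*(5794 + 23718) = 9*29512 = 265608)
y - K(80) = 265608 - 1*80² = 265608 - 1*6400 = 265608 - 6400 = 259208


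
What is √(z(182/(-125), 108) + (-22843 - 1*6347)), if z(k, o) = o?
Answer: I*√29082 ≈ 170.53*I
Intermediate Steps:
√(z(182/(-125), 108) + (-22843 - 1*6347)) = √(108 + (-22843 - 1*6347)) = √(108 + (-22843 - 6347)) = √(108 - 29190) = √(-29082) = I*√29082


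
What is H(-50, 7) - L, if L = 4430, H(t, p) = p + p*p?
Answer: -4374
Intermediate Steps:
H(t, p) = p + p²
H(-50, 7) - L = 7*(1 + 7) - 1*4430 = 7*8 - 4430 = 56 - 4430 = -4374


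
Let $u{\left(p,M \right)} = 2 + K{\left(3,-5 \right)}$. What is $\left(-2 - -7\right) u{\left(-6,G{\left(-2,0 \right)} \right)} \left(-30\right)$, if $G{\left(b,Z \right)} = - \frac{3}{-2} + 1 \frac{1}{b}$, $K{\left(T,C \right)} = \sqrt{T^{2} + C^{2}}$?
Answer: $-300 - 150 \sqrt{34} \approx -1174.6$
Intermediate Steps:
$K{\left(T,C \right)} = \sqrt{C^{2} + T^{2}}$
$G{\left(b,Z \right)} = \frac{3}{2} + \frac{1}{b}$ ($G{\left(b,Z \right)} = \left(-3\right) \left(- \frac{1}{2}\right) + \frac{1}{b} = \frac{3}{2} + \frac{1}{b}$)
$u{\left(p,M \right)} = 2 + \sqrt{34}$ ($u{\left(p,M \right)} = 2 + \sqrt{\left(-5\right)^{2} + 3^{2}} = 2 + \sqrt{25 + 9} = 2 + \sqrt{34}$)
$\left(-2 - -7\right) u{\left(-6,G{\left(-2,0 \right)} \right)} \left(-30\right) = \left(-2 - -7\right) \left(2 + \sqrt{34}\right) \left(-30\right) = \left(-2 + 7\right) \left(2 + \sqrt{34}\right) \left(-30\right) = 5 \left(2 + \sqrt{34}\right) \left(-30\right) = \left(10 + 5 \sqrt{34}\right) \left(-30\right) = -300 - 150 \sqrt{34}$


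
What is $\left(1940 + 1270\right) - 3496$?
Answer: $-286$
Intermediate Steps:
$\left(1940 + 1270\right) - 3496 = 3210 - 3496 = -286$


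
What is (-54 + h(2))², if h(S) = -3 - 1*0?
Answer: 3249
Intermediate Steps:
h(S) = -3 (h(S) = -3 + 0 = -3)
(-54 + h(2))² = (-54 - 3)² = (-57)² = 3249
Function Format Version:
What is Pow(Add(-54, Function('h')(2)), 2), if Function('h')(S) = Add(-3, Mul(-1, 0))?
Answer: 3249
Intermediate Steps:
Function('h')(S) = -3 (Function('h')(S) = Add(-3, 0) = -3)
Pow(Add(-54, Function('h')(2)), 2) = Pow(Add(-54, -3), 2) = Pow(-57, 2) = 3249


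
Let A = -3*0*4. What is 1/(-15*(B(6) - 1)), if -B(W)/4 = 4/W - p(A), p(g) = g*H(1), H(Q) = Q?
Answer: 1/55 ≈ 0.018182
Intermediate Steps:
A = 0 (A = 0*4 = 0)
p(g) = g (p(g) = g*1 = g)
B(W) = -16/W (B(W) = -4*(4/W - 1*0) = -4*(4/W + 0) = -16/W)
1/(-15*(B(6) - 1)) = 1/(-15*(-16/6 - 1)) = 1/(-15*(-16*⅙ - 1)) = 1/(-15*(-8/3 - 1)) = 1/(-15*(-11/3)) = 1/55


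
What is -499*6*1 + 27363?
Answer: 24369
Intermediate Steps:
-499*6*1 + 27363 = -2994*1 + 27363 = -2994 + 27363 = 24369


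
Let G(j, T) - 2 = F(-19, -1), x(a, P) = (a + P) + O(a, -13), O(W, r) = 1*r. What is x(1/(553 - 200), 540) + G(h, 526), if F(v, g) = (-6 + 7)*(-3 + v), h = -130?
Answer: 178972/353 ≈ 507.00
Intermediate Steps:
O(W, r) = r
F(v, g) = -3 + v (F(v, g) = 1*(-3 + v) = -3 + v)
x(a, P) = -13 + P + a (x(a, P) = (a + P) - 13 = (P + a) - 13 = -13 + P + a)
G(j, T) = -20 (G(j, T) = 2 + (-3 - 19) = 2 - 22 = -20)
x(1/(553 - 200), 540) + G(h, 526) = (-13 + 540 + 1/(553 - 200)) - 20 = (-13 + 540 + 1/353) - 20 = 186032/353 - 20 = 178972/353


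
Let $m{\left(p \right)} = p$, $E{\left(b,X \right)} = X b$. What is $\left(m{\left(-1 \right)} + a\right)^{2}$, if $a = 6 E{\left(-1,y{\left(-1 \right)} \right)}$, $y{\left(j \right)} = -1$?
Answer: $25$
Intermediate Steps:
$a = 6$ ($a = 6 \left(\left(-1\right) \left(-1\right)\right) = 6 \cdot 1 = 6$)
$\left(m{\left(-1 \right)} + a\right)^{2} = \left(-1 + 6\right)^{2} = 5^{2} = 25$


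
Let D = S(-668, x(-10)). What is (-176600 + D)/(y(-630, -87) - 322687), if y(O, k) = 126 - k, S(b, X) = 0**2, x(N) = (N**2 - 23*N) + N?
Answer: 88300/161237 ≈ 0.54764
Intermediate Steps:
x(N) = N**2 - 22*N
S(b, X) = 0
D = 0
(-176600 + D)/(y(-630, -87) - 322687) = (-176600 + 0)/((126 - 1*(-87)) - 322687) = -176600/((126 + 87) - 322687) = -176600/(213 - 322687) = -176600/(-322474) = -176600*(-1/322474) = 88300/161237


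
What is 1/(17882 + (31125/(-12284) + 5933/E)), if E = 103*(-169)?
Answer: 2576236/46060846443 ≈ 5.5931e-5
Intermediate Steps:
E = -17407
1/(17882 + (31125/(-12284) + 5933/E)) = 1/(17882 + (31125/(-12284) + 5933/(-17407))) = 1/(17882 + (31125*(-1/12284) + 5933*(-1/17407))) = 1/(17882 + (-375/148 - 5933/17407)) = 1/(17882 - 7405709/2576236) = 1/(46060846443/2576236) = 2576236/46060846443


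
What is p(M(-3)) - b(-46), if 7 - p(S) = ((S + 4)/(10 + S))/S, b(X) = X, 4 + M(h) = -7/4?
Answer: 20695/391 ≈ 52.928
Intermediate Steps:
M(h) = -23/4 (M(h) = -4 - 7/4 = -23/4)
p(S) = 7 - (4 + S)/(S*(10 + S)) (p(S) = 7 - (S + 4)/(10 + S)/S = 7 - (4 + S)/(10 + S)/S = 7 - (4 + S)/(S*(10 + S)))
p(M(-3)) - b(-46) = (-4 + 7*(-23/4)² + 69*(-23/4))/((-23/4)*(10 - 23/4)) - 1*(-46) = -4*(-4 + 7*(529/16) - 1587/4)/(23*17/4) + 46 = -4/23*4/17*(-4 + 3703/16 - 1587/4) + 46 = -4/23*4/17*(-2709/16) + 46 = 2709/391 + 46 = 20695/391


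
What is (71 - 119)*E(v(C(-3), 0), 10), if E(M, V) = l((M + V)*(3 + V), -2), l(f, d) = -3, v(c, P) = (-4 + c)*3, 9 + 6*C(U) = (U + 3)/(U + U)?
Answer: 144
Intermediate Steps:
C(U) = -3/2 + (3 + U)/(12*U) (C(U) = -3/2 + ((U + 3)/(U + U))/6 = -3/2 + ((3 + U)/((2*U)))/6 = -3/2 + ((3 + U)*(1/(2*U)))/6 = -3/2 + ((3 + U)/(2*U))/6 = -3/2 + (3 + U)/(12*U))
v(c, P) = -12 + 3*c
E(M, V) = -3
(71 - 119)*E(v(C(-3), 0), 10) = (71 - 119)*(-3) = -48*(-3) = 144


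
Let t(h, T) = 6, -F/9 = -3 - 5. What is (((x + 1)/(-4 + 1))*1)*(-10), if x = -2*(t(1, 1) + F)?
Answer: -1550/3 ≈ -516.67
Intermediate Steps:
F = 72 (F = -9*(-3 - 5) = -9*(-8) = 72)
x = -156 (x = -2*(6 + 72) = -2*78 = -156)
(((x + 1)/(-4 + 1))*1)*(-10) = (((-156 + 1)/(-4 + 1))*1)*(-10) = (-155/(-3)*1)*(-10) = (-155*(-1/3)*1)*(-10) = ((155/3)*1)*(-10) = (155/3)*(-10) = -1550/3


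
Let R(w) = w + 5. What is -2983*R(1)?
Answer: -17898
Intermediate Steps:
R(w) = 5 + w
-2983*R(1) = -2983*(5 + 1) = -2983*6 = -17898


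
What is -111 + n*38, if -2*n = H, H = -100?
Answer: 1789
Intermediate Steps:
n = 50 (n = -1/2*(-100) = 50)
-111 + n*38 = -111 + 50*38 = -111 + 1900 = 1789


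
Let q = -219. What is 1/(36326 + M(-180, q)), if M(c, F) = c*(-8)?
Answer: 1/37766 ≈ 2.6479e-5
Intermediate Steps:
M(c, F) = -8*c
1/(36326 + M(-180, q)) = 1/(36326 - 8*(-180)) = 1/(36326 + 1440) = 1/37766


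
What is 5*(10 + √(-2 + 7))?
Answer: 50 + 5*√5 ≈ 61.180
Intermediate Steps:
5*(10 + √(-2 + 7)) = 5*(10 + √5) = 50 + 5*√5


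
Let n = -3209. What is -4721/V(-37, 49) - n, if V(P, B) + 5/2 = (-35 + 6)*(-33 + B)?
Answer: 3003439/933 ≈ 3219.1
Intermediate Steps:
V(P, B) = 1909/2 - 29*B (V(P, B) = -5/2 + (-35 + 6)*(-33 + B) = -5/2 - 29*(-33 + B) = -5/2 + (957 - 29*B) = 1909/2 - 29*B)
-4721/V(-37, 49) - n = -4721/(1909/2 - 29*49) - 1*(-3209) = -4721/(1909/2 - 1421) + 3209 = -4721/(-933/2) + 3209 = -4721*(-2/933) + 3209 = 9442/933 + 3209 = 3003439/933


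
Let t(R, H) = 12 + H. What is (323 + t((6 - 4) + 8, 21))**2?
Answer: 126736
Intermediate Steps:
(323 + t((6 - 4) + 8, 21))**2 = (323 + (12 + 21))**2 = (323 + 33)**2 = 356**2 = 126736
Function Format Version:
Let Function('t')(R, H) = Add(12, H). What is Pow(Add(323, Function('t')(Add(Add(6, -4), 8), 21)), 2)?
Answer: 126736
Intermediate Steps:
Pow(Add(323, Function('t')(Add(Add(6, -4), 8), 21)), 2) = Pow(Add(323, Add(12, 21)), 2) = Pow(Add(323, 33), 2) = Pow(356, 2) = 126736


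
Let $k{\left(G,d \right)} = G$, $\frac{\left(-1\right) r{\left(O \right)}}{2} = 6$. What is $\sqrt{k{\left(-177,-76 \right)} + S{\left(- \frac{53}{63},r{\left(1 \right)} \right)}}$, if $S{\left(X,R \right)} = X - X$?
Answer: $i \sqrt{177} \approx 13.304 i$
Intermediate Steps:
$r{\left(O \right)} = -12$ ($r{\left(O \right)} = \left(-2\right) 6 = -12$)
$S{\left(X,R \right)} = 0$
$\sqrt{k{\left(-177,-76 \right)} + S{\left(- \frac{53}{63},r{\left(1 \right)} \right)}} = \sqrt{-177 + 0} = \sqrt{-177} = i \sqrt{177}$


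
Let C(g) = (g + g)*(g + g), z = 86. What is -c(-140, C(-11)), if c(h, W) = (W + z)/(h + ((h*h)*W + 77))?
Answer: -570/9486337 ≈ -6.0086e-5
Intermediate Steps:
C(g) = 4*g**2 (C(g) = (2*g)*(2*g) = 4*g**2)
c(h, W) = (86 + W)/(77 + h + W*h**2) (c(h, W) = (W + 86)/(h + ((h*h)*W + 77)) = (86 + W)/(h + (h**2*W + 77)) = (86 + W)/(h + (W*h**2 + 77)) = (86 + W)/(h + (77 + W*h**2)) = (86 + W)/(77 + h + W*h**2))
-c(-140, C(-11)) = -(86 + 4*(-11)**2)/(77 - 140 + (4*(-11)**2)*(-140)**2) = -(86 + 4*121)/(77 - 140 + (4*121)*19600) = -(86 + 484)/(77 - 140 + 484*19600) = -570/(77 - 140 + 9486400) = -570/9486337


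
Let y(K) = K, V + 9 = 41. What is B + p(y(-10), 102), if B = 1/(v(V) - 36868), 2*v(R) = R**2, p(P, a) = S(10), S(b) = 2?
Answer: 72711/36356 ≈ 2.0000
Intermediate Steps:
V = 32 (V = -9 + 41 = 32)
p(P, a) = 2
v(R) = R**2/2
B = -1/36356 (B = 1/((1/2)*32**2 - 36868) = 1/((1/2)*1024 - 36868) = 1/(512 - 36868) = 1/(-36356) = -1/36356 ≈ -2.7506e-5)
B + p(y(-10), 102) = -1/36356 + 2 = 72711/36356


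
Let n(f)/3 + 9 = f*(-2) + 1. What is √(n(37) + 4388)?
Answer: √4142 ≈ 64.358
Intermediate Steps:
n(f) = -24 - 6*f (n(f) = -27 + 3*(f*(-2) + 1) = -27 + 3*(-2*f + 1) = -27 + 3*(1 - 2*f) = -27 + (3 - 6*f) = -24 - 6*f)
√(n(37) + 4388) = √((-24 - 6*37) + 4388) = √((-24 - 222) + 4388) = √(-246 + 4388) = √4142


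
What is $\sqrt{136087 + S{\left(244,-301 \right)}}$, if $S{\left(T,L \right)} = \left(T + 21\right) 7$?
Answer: $\sqrt{137942} \approx 371.41$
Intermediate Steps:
$S{\left(T,L \right)} = 147 + 7 T$ ($S{\left(T,L \right)} = \left(21 + T\right) 7 = 147 + 7 T$)
$\sqrt{136087 + S{\left(244,-301 \right)}} = \sqrt{136087 + \left(147 + 7 \cdot 244\right)} = \sqrt{136087 + \left(147 + 1708\right)} = \sqrt{136087 + 1855} = \sqrt{137942}$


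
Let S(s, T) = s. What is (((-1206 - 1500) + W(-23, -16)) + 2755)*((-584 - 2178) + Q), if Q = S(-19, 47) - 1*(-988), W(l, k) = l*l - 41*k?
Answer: -2212562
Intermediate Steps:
W(l, k) = l² - 41*k
Q = 969 (Q = -19 - 1*(-988) = -19 + 988 = 969)
(((-1206 - 1500) + W(-23, -16)) + 2755)*((-584 - 2178) + Q) = (((-1206 - 1500) + ((-23)² - 41*(-16))) + 2755)*((-584 - 2178) + 969) = ((-2706 + (529 + 656)) + 2755)*(-2762 + 969) = ((-2706 + 1185) + 2755)*(-1793) = (-1521 + 2755)*(-1793) = 1234*(-1793) = -2212562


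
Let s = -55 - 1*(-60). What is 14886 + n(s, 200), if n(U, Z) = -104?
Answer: 14782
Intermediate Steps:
s = 5 (s = -55 + 60 = 5)
14886 + n(s, 200) = 14886 - 104 = 14782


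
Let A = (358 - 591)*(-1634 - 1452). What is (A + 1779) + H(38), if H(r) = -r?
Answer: 720779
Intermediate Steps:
A = 719038 (A = -233*(-3086) = 719038)
(A + 1779) + H(38) = (719038 + 1779) - 1*38 = 720817 - 38 = 720779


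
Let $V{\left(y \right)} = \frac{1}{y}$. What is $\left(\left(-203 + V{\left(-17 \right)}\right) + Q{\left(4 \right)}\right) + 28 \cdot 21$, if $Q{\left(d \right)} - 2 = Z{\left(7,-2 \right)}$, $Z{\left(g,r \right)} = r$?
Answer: $\frac{6544}{17} \approx 384.94$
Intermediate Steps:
$Q{\left(d \right)} = 0$ ($Q{\left(d \right)} = 2 - 2 = 0$)
$\left(\left(-203 + V{\left(-17 \right)}\right) + Q{\left(4 \right)}\right) + 28 \cdot 21 = \left(\left(-203 + \frac{1}{-17}\right) + 0\right) + 28 \cdot 21 = \left(\left(-203 - \frac{1}{17}\right) + 0\right) + 588 = \left(- \frac{3452}{17} + 0\right) + 588 = - \frac{3452}{17} + 588 = \frac{6544}{17}$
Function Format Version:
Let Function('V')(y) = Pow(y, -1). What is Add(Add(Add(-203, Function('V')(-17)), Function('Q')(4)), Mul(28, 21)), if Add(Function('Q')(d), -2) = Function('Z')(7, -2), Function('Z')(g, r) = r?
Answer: Rational(6544, 17) ≈ 384.94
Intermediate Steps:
Function('Q')(d) = 0 (Function('Q')(d) = Add(2, -2) = 0)
Add(Add(Add(-203, Function('V')(-17)), Function('Q')(4)), Mul(28, 21)) = Add(Add(Add(-203, Pow(-17, -1)), 0), Mul(28, 21)) = Add(Add(Add(-203, Rational(-1, 17)), 0), 588) = Add(Add(Rational(-3452, 17), 0), 588) = Add(Rational(-3452, 17), 588) = Rational(6544, 17)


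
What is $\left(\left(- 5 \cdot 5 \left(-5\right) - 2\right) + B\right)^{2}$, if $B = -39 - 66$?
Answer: $324$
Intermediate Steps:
$B = -105$
$\left(\left(- 5 \cdot 5 \left(-5\right) - 2\right) + B\right)^{2} = \left(\left(- 5 \cdot 5 \left(-5\right) - 2\right) - 105\right)^{2} = \left(\left(\left(-5\right) \left(-25\right) - 2\right) - 105\right)^{2} = \left(\left(125 - 2\right) - 105\right)^{2} = \left(123 - 105\right)^{2} = 18^{2} = 324$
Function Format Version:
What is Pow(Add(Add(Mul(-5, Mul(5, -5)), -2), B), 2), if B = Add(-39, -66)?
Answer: 324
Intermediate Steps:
B = -105
Pow(Add(Add(Mul(-5, Mul(5, -5)), -2), B), 2) = Pow(Add(Add(Mul(-5, Mul(5, -5)), -2), -105), 2) = Pow(Add(Add(Mul(-5, -25), -2), -105), 2) = Pow(Add(Add(125, -2), -105), 2) = Pow(Add(123, -105), 2) = Pow(18, 2) = 324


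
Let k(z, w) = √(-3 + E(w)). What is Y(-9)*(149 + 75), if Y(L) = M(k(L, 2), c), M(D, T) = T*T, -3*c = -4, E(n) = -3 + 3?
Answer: 3584/9 ≈ 398.22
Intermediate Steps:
E(n) = 0
k(z, w) = I*√3 (k(z, w) = √(-3 + 0) = √(-3) = I*√3)
c = 4/3 (c = -⅓*(-4) = 4/3 ≈ 1.3333)
M(D, T) = T²
Y(L) = 16/9 (Y(L) = (4/3)² = 16/9)
Y(-9)*(149 + 75) = 16*(149 + 75)/9 = (16/9)*224 = 3584/9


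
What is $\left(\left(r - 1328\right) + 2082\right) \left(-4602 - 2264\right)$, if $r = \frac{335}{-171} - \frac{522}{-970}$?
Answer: $- \frac{428542392436}{82935} \approx -5.1672 \cdot 10^{6}$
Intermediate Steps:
$r = - \frac{117844}{82935}$ ($r = 335 \left(- \frac{1}{171}\right) - - \frac{261}{485} = - \frac{335}{171} + \frac{261}{485} = - \frac{117844}{82935} \approx -1.4209$)
$\left(\left(r - 1328\right) + 2082\right) \left(-4602 - 2264\right) = \left(\left(- \frac{117844}{82935} - 1328\right) + 2082\right) \left(-4602 - 2264\right) = \left(\left(- \frac{117844}{82935} - 1328\right) + 2082\right) \left(-6866\right) = \left(- \frac{110255524}{82935} + 2082\right) \left(-6866\right) = \frac{62415146}{82935} \left(-6866\right) = - \frac{428542392436}{82935}$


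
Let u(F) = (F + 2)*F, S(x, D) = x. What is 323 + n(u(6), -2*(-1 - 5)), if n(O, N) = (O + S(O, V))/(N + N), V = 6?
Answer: 327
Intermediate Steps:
u(F) = F*(2 + F) (u(F) = (2 + F)*F = F*(2 + F))
n(O, N) = O/N (n(O, N) = (O + O)/(N + N) = (2*O)/((2*N)) = (2*O)*(1/(2*N)) = O/N)
323 + n(u(6), -2*(-1 - 5)) = 323 + (6*(2 + 6))/((-2*(-1 - 5))) = 323 + (6*8)/((-2*(-6))) = 323 + 48/12 = 323 + 48*(1/12) = 323 + 4 = 327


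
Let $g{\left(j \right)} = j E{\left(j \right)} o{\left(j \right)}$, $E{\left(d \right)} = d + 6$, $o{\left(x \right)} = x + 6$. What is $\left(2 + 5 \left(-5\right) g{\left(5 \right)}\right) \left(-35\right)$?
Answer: $529305$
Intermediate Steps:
$o{\left(x \right)} = 6 + x$
$E{\left(d \right)} = 6 + d$
$g{\left(j \right)} = j \left(6 + j\right)^{2}$ ($g{\left(j \right)} = j \left(6 + j\right) \left(6 + j\right) = j \left(6 + j\right)^{2}$)
$\left(2 + 5 \left(-5\right) g{\left(5 \right)}\right) \left(-35\right) = \left(2 + 5 \left(-5\right) 5 \left(6 + 5\right)^{2}\right) \left(-35\right) = \left(2 - 25 \cdot 5 \cdot 11^{2}\right) \left(-35\right) = \left(2 - 25 \cdot 5 \cdot 121\right) \left(-35\right) = \left(2 - 15125\right) \left(-35\right) = \left(-15123\right) \left(-35\right) = 529305$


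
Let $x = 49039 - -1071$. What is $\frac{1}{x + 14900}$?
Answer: $\frac{1}{65010} \approx 1.5382 \cdot 10^{-5}$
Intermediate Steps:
$x = 50110$ ($x = 49039 + 1071 = 50110$)
$\frac{1}{x + 14900} = \frac{1}{50110 + 14900} = \frac{1}{65010}$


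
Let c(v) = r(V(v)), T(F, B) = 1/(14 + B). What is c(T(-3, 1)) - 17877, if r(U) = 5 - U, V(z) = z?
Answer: -268081/15 ≈ -17872.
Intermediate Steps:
c(v) = 5 - v
c(T(-3, 1)) - 17877 = (5 - 1/(14 + 1)) - 17877 = (5 - 1/15) - 17877 = 74/15 - 17877 = -268081/15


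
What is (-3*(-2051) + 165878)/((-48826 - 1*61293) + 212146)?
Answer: 172031/102027 ≈ 1.6861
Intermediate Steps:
(-3*(-2051) + 165878)/((-48826 - 1*61293) + 212146) = (6153 + 165878)/((-48826 - 61293) + 212146) = 172031/(-110119 + 212146) = 172031/102027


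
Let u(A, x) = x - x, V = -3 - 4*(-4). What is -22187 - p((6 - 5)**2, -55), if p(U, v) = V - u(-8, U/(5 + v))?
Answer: -22200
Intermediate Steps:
V = 13 (V = -3 + 16 = 13)
u(A, x) = 0
p(U, v) = 13 (p(U, v) = 13 - 1*0 = 13 + 0 = 13)
-22187 - p((6 - 5)**2, -55) = -22187 - 1*13 = -22187 - 13 = -22200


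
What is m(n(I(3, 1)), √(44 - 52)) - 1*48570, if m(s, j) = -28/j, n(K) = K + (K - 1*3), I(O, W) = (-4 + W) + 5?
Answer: -48570 + 7*I*√2 ≈ -48570.0 + 9.8995*I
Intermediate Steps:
I(O, W) = 1 + W
n(K) = -3 + 2*K (n(K) = K + (K - 3) = K + (-3 + K) = -3 + 2*K)
m(n(I(3, 1)), √(44 - 52)) - 1*48570 = -28/√(44 - 52) - 1*48570 = -28*(-I*√2/4) - 48570 = -(-7)*I*√2 - 48570 = 7*I*√2 - 48570 = -48570 + 7*I*√2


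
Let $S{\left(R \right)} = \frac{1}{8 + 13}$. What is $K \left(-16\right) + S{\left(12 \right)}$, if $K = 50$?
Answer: $- \frac{16799}{21} \approx -799.95$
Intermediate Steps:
$S{\left(R \right)} = \frac{1}{21}$
$K \left(-16\right) + S{\left(12 \right)} = 50 \left(-16\right) + \frac{1}{21} = -800 + \frac{1}{21} = - \frac{16799}{21}$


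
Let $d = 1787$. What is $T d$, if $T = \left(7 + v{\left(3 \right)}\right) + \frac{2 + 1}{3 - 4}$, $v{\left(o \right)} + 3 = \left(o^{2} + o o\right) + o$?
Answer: $39314$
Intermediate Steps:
$v{\left(o \right)} = -3 + o + 2 o^{2}$ ($v{\left(o \right)} = -3 + \left(\left(o^{2} + o o\right) + o\right) = -3 + \left(\left(o^{2} + o^{2}\right) + o\right) = -3 + \left(2 o^{2} + o\right) = -3 + \left(o + 2 o^{2}\right) = -3 + o + 2 o^{2}$)
$T = 22$ ($T = \left(7 + \left(-3 + 3 + 2 \cdot 3^{2}\right)\right) + \frac{2 + 1}{3 - 4} = \left(7 + \left(-3 + 3 + 2 \cdot 9\right)\right) + \frac{3}{-1} = \left(7 + \left(-3 + 3 + 18\right)\right) + 3 \left(-1\right) = \left(7 + 18\right) - 3 = 25 - 3 = 22$)
$T d = 22 \cdot 1787 = 39314$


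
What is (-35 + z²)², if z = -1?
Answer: 1156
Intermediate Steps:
(-35 + z²)² = (-35 + (-1)²)² = (-35 + 1)² = (-34)² = 1156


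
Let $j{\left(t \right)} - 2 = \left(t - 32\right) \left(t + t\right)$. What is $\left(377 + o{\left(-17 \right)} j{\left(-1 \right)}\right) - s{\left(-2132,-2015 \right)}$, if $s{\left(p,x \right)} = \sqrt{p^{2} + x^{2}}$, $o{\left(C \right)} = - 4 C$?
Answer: $5001 - 13 \sqrt{50921} \approx 2067.5$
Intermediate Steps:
$j{\left(t \right)} = 2 + 2 t \left(-32 + t\right)$ ($j{\left(t \right)} = 2 + \left(t - 32\right) \left(t + t\right) = 2 + \left(-32 + t\right) 2 t = 2 + 2 t \left(-32 + t\right)$)
$\left(377 + o{\left(-17 \right)} j{\left(-1 \right)}\right) - s{\left(-2132,-2015 \right)} = \left(377 + \left(-4\right) \left(-17\right) \left(2 - -64 + 2 \left(-1\right)^{2}\right)\right) - \sqrt{\left(-2132\right)^{2} + \left(-2015\right)^{2}} = \left(377 + 68 \left(2 + 64 + 2 \cdot 1\right)\right) - \sqrt{4545424 + 4060225} = \left(377 + 68 \left(2 + 64 + 2\right)\right) - \sqrt{8605649} = \left(377 + 68 \cdot 68\right) - 13 \sqrt{50921} = \left(377 + 4624\right) - 13 \sqrt{50921} = 5001 - 13 \sqrt{50921}$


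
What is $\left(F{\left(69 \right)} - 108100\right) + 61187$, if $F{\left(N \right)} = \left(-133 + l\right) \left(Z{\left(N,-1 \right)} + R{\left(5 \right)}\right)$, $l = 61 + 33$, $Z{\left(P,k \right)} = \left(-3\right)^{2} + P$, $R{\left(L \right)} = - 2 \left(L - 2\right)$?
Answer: $-49721$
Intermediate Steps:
$R{\left(L \right)} = 4 - 2 L$ ($R{\left(L \right)} = - 2 \left(-2 + L\right) = 4 - 2 L$)
$Z{\left(P,k \right)} = 9 + P$
$l = 94$
$F{\left(N \right)} = -117 - 39 N$ ($F{\left(N \right)} = \left(-133 + 94\right) \left(\left(9 + N\right) + \left(4 - 10\right)\right) = - 39 \left(\left(9 + N\right) + \left(4 - 10\right)\right) = - 39 \left(\left(9 + N\right) - 6\right) = - 39 \left(3 + N\right) = -117 - 39 N$)
$\left(F{\left(69 \right)} - 108100\right) + 61187 = \left(\left(-117 - 2691\right) - 108100\right) + 61187 = \left(-2808 - 108100\right) + 61187 = -110908 + 61187 = -49721$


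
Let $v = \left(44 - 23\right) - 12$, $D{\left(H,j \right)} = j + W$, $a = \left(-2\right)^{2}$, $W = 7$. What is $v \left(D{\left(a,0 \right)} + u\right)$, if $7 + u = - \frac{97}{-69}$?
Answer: $\frac{291}{23} \approx 12.652$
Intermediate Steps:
$a = 4$
$D{\left(H,j \right)} = 7 + j$ ($D{\left(H,j \right)} = j + 7 = 7 + j$)
$v = 9$ ($v = 21 - 12 = 9$)
$u = - \frac{386}{69}$ ($u = -7 - \frac{97}{-69} = -7 - - \frac{97}{69} = -7 + \frac{97}{69} = - \frac{386}{69} \approx -5.5942$)
$v \left(D{\left(a,0 \right)} + u\right) = 9 \left(\left(7 + 0\right) - \frac{386}{69}\right) = 9 \left(7 - \frac{386}{69}\right) = 9 \cdot \frac{97}{69} = \frac{291}{23}$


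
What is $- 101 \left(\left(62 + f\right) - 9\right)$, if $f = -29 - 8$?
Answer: $-1616$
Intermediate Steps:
$f = -37$
$- 101 \left(\left(62 + f\right) - 9\right) = - 101 \left(\left(62 - 37\right) - 9\right) = - 101 \left(25 - 9\right) = \left(-101\right) 16 = -1616$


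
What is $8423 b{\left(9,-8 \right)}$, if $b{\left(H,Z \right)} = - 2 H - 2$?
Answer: $-168460$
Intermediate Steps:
$b{\left(H,Z \right)} = -2 - 2 H$
$8423 b{\left(9,-8 \right)} = 8423 \left(-2 - 18\right) = 8423 \left(-20\right) = -168460$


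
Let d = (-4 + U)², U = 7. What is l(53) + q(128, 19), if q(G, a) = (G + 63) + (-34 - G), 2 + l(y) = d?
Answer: 36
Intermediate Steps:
d = 9 (d = (-4 + 7)² = 3² = 9)
l(y) = 7 (l(y) = -2 + 9 = 7)
q(G, a) = 29 (q(G, a) = (63 + G) + (-34 - G) = 29)
l(53) + q(128, 19) = 7 + 29 = 36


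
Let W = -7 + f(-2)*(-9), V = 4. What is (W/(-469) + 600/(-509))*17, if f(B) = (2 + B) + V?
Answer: -4411721/238721 ≈ -18.481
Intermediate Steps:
f(B) = 6 + B (f(B) = (2 + B) + 4 = 6 + B)
W = -43 (W = -7 + (6 - 2)*(-9) = -7 + 4*(-9) = -7 - 36 = -43)
(W/(-469) + 600/(-509))*17 = (-43/(-469) + 600/(-509))*17 = (-43*(-1/469) + 600*(-1/509))*17 = (43/469 - 600/509)*17 = -259513/238721*17 = -4411721/238721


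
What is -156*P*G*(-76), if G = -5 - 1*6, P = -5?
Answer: 652080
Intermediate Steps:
G = -11 (G = -5 - 6 = -11)
-156*P*G*(-76) = -(-780)*(-11)*(-76) = -156*55*(-76) = -8580*(-76) = 652080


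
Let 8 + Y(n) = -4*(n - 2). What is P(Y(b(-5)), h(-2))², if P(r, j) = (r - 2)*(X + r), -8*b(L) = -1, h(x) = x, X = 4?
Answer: 1225/16 ≈ 76.563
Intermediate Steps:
b(L) = ⅛ (b(L) = -⅛*(-1) = ⅛)
Y(n) = -4*n (Y(n) = -8 - 4*(n - 2) = -8 - 4*(-2 + n) = -8 + (8 - 4*n) = -4*n)
P(r, j) = (-2 + r)*(4 + r) (P(r, j) = (r - 2)*(4 + r) = (-2 + r)*(4 + r))
P(Y(b(-5)), h(-2))² = (-8 + (-4*⅛)² + 2*(-4*⅛))² = (-8 + (-½)² + 2*(-½))² = (-8 + ¼ - 1)² = (-35/4)² = 1225/16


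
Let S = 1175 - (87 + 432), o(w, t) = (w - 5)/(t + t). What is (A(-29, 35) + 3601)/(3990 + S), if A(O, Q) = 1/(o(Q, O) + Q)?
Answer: 3601029/4646000 ≈ 0.77508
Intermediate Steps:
o(w, t) = (-5 + w)/(2*t) (o(w, t) = (-5 + w)/((2*t)) = (-5 + w)*(1/(2*t)) = (-5 + w)/(2*t))
A(O, Q) = 1/(Q + (-5 + Q)/(2*O)) (A(O, Q) = 1/((-5 + Q)/(2*O) + Q) = 1/(Q + (-5 + Q)/(2*O)))
S = 656 (S = 1175 - 1*519 = 1175 - 519 = 656)
(A(-29, 35) + 3601)/(3990 + S) = (2*(-29)/(-5 + 35 + 2*(-29)*35) + 3601)/(3990 + 656) = (2*(-29)/(-5 + 35 - 2030) + 3601)/4646 = (2*(-29)/(-2000) + 3601)*(1/4646) = (2*(-29)*(-1/2000) + 3601)*(1/4646) = (29/1000 + 3601)*(1/4646) = (3601029/1000)*(1/4646) = 3601029/4646000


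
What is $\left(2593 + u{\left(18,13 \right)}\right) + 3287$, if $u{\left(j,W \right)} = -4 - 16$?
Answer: $5860$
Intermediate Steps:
$u{\left(j,W \right)} = -20$
$\left(2593 + u{\left(18,13 \right)}\right) + 3287 = \left(2593 - 20\right) + 3287 = 2573 + 3287 = 5860$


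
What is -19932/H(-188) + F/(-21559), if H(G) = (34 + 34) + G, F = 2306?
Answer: 35786439/215590 ≈ 165.99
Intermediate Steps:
H(G) = 68 + G
-19932/H(-188) + F/(-21559) = -19932/(68 - 188) + 2306/(-21559) = -19932/(-120) + 2306*(-1/21559) = -19932*(-1/120) - 2306/21559 = 1661/10 - 2306/21559 = 35786439/215590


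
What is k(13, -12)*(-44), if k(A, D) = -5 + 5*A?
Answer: -2640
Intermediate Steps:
k(13, -12)*(-44) = (-5 + 5*13)*(-44) = (-5 + 65)*(-44) = 60*(-44) = -2640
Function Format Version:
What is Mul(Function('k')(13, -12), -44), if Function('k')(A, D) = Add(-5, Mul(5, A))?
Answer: -2640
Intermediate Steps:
Mul(Function('k')(13, -12), -44) = Mul(Add(-5, Mul(5, 13)), -44) = Mul(Add(-5, 65), -44) = Mul(60, -44) = -2640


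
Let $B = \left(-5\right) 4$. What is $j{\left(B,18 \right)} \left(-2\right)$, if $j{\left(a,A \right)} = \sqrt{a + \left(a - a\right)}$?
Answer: $- 4 i \sqrt{5} \approx - 8.9443 i$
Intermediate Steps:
$B = -20$
$j{\left(a,A \right)} = \sqrt{a}$ ($j{\left(a,A \right)} = \sqrt{a + 0} = \sqrt{a}$)
$j{\left(B,18 \right)} \left(-2\right) = \sqrt{-20} \left(-2\right) = 2 i \sqrt{5} \left(-2\right) = - 4 i \sqrt{5}$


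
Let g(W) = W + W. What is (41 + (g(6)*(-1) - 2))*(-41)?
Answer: -1107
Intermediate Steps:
g(W) = 2*W
(41 + (g(6)*(-1) - 2))*(-41) = (41 + ((2*6)*(-1) - 2))*(-41) = (41 + (12*(-1) - 2))*(-41) = (41 + (-12 - 2))*(-41) = (41 - 14)*(-41) = 27*(-41) = -1107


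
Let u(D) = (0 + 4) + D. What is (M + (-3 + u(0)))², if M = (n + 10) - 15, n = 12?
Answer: 64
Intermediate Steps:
u(D) = 4 + D
M = 7 (M = (12 + 10) - 15 = 22 - 15 = 7)
(M + (-3 + u(0)))² = (7 + (-3 + (4 + 0)))² = (7 + (-3 + 4))² = (7 + 1)² = 8² = 64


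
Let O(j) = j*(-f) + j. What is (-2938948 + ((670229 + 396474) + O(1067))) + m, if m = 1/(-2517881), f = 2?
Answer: -4716776691873/2517881 ≈ -1.8733e+6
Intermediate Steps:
O(j) = -j (O(j) = j*(-1*2) + j = j*(-2) + j = -2*j + j = -j)
m = -1/2517881 ≈ -3.9716e-7
(-2938948 + ((670229 + 396474) + O(1067))) + m = (-2938948 + ((670229 + 396474) - 1*1067)) - 1/2517881 = (-2938948 + (1066703 - 1067)) - 1/2517881 = (-2938948 + 1065636) - 1/2517881 = -1873312 - 1/2517881 = -4716776691873/2517881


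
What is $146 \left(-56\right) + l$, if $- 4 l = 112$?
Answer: $-8204$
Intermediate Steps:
$l = -28$ ($l = \left(- \frac{1}{4}\right) 112 = -28$)
$146 \left(-56\right) + l = 146 \left(-56\right) - 28 = -8176 - 28 = -8204$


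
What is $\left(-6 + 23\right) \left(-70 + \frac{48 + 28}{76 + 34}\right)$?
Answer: $- \frac{64804}{55} \approx -1178.3$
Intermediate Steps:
$\left(-6 + 23\right) \left(-70 + \frac{48 + 28}{76 + 34}\right) = 17 \left(-70 + \frac{76}{110}\right) = 17 \left(-70 + 76 \cdot \frac{1}{110}\right) = 17 \left(-70 + \frac{38}{55}\right) = 17 \left(- \frac{3812}{55}\right) = - \frac{64804}{55}$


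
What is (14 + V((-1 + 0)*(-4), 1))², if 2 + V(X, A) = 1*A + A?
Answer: 196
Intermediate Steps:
V(X, A) = -2 + 2*A (V(X, A) = -2 + (1*A + A) = -2 + (A + A) = -2 + 2*A)
(14 + V((-1 + 0)*(-4), 1))² = (14 + (-2 + 2*1))² = (14 + (-2 + 2))² = (14 + 0)² = 14² = 196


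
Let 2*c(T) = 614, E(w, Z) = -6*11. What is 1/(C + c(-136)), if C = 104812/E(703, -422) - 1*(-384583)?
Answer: 33/12648964 ≈ 2.6089e-6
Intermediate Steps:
E(w, Z) = -66
c(T) = 307 (c(T) = (1/2)*614 = 307)
C = 12638833/33 (C = 104812/(-66) - 1*(-384583) = 104812*(-1/66) + 384583 = -52406/33 + 384583 = 12638833/33 ≈ 3.8300e+5)
1/(C + c(-136)) = 1/(12638833/33 + 307) = 1/(12648964/33) = 33/12648964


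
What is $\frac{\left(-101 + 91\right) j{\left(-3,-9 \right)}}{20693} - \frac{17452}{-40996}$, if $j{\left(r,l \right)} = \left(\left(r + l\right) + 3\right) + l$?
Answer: $\frac{92128379}{212082557} \approx 0.4344$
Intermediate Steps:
$j{\left(r,l \right)} = 3 + r + 2 l$ ($j{\left(r,l \right)} = \left(\left(l + r\right) + 3\right) + l = \left(3 + l + r\right) + l = 3 + r + 2 l$)
$\frac{\left(-101 + 91\right) j{\left(-3,-9 \right)}}{20693} - \frac{17452}{-40996} = \frac{\left(-101 + 91\right) \left(3 - 3 + 2 \left(-9\right)\right)}{20693} - \frac{17452}{-40996} = - 10 \left(3 - 3 - 18\right) \frac{1}{20693} - - \frac{4363}{10249} = \left(-10\right) \left(-18\right) \frac{1}{20693} + \frac{4363}{10249} = 180 \cdot \frac{1}{20693} + \frac{4363}{10249} = \frac{180}{20693} + \frac{4363}{10249} = \frac{92128379}{212082557}$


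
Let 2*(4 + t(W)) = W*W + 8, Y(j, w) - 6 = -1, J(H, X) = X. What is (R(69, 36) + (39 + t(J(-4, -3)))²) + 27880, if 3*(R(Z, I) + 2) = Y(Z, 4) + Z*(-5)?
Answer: 355883/12 ≈ 29657.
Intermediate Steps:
Y(j, w) = 5 (Y(j, w) = 6 - 1 = 5)
R(Z, I) = -⅓ - 5*Z/3 (R(Z, I) = -2 + (5 + Z*(-5))/3 = -2 + (5 - 5*Z)/3 = -2 + (5/3 - 5*Z/3) = -⅓ - 5*Z/3)
t(W) = W²/2 (t(W) = -4 + (W*W + 8)/2 = -4 + (W² + 8)/2 = -4 + (8 + W²)/2 = -4 + (4 + W²/2) = W²/2)
(R(69, 36) + (39 + t(J(-4, -3)))²) + 27880 = ((-⅓ - 5/3*69) + (39 + (½)*(-3)²)²) + 27880 = ((-⅓ - 115) + (39 + (½)*9)²) + 27880 = (-346/3 + (39 + 9/2)²) + 27880 = (-346/3 + (87/2)²) + 27880 = (-346/3 + 7569/4) + 27880 = 21323/12 + 27880 = 355883/12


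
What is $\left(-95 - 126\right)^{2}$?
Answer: $48841$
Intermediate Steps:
$\left(-95 - 126\right)^{2} = \left(-221\right)^{2} = 48841$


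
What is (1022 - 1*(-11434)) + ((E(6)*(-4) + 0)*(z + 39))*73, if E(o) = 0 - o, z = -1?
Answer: 79032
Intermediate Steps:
E(o) = -o
(1022 - 1*(-11434)) + ((E(6)*(-4) + 0)*(z + 39))*73 = (1022 - 1*(-11434)) + ((-1*6*(-4) + 0)*(-1 + 39))*73 = (1022 + 11434) + ((-6*(-4) + 0)*38)*73 = 12456 + ((24 + 0)*38)*73 = 12456 + (24*38)*73 = 12456 + 912*73 = 12456 + 66576 = 79032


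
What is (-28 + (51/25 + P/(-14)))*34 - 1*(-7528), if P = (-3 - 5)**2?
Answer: 1135738/175 ≈ 6489.9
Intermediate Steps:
P = 64 (P = (-8)**2 = 64)
(-28 + (51/25 + P/(-14)))*34 - 1*(-7528) = (-28 + (51/25 + 64/(-14)))*34 - 1*(-7528) = (-28 + (51*(1/25) + 64*(-1/14)))*34 + 7528 = (-28 + (51/25 - 32/7))*34 + 7528 = (-28 - 443/175)*34 + 7528 = -5343/175*34 + 7528 = -181662/175 + 7528 = 1135738/175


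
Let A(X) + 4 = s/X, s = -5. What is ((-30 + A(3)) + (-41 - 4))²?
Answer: 58564/9 ≈ 6507.1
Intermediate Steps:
A(X) = -4 - 5/X
((-30 + A(3)) + (-41 - 4))² = ((-30 + (-4 - 5/3)) + (-41 - 4))² = ((-30 + (-4 - 5*⅓)) - 45)² = ((-30 + (-4 - 5/3)) - 45)² = ((-30 - 17/3) - 45)² = (-107/3 - 45)² = (-242/3)² = 58564/9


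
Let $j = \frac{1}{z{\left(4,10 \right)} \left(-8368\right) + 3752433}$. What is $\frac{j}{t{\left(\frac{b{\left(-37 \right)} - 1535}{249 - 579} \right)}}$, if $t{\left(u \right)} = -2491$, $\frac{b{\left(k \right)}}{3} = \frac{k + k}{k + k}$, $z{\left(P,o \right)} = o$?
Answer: $- \frac{1}{9138863723} \approx -1.0942 \cdot 10^{-10}$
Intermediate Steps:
$b{\left(k \right)} = 3$ ($b{\left(k \right)} = 3 \frac{k + k}{k + k} = 3 \frac{2 k}{2 k} = 3 \cdot 2 k \frac{1}{2 k} = 3 \cdot 1 = 3$)
$j = \frac{1}{3668753}$ ($j = \frac{1}{10 \left(-8368\right) + 3752433} = \frac{1}{-83680 + 3752433} = \frac{1}{3668753} \approx 2.7257 \cdot 10^{-7}$)
$\frac{j}{t{\left(\frac{b{\left(-37 \right)} - 1535}{249 - 579} \right)}} = \frac{1}{3668753 \left(-2491\right)} = \frac{1}{3668753} \left(- \frac{1}{2491}\right) = - \frac{1}{9138863723}$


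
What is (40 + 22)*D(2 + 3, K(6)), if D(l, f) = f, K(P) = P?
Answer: 372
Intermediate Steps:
(40 + 22)*D(2 + 3, K(6)) = (40 + 22)*6 = 62*6 = 372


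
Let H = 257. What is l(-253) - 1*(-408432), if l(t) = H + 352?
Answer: 409041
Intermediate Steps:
l(t) = 609 (l(t) = 257 + 352 = 609)
l(-253) - 1*(-408432) = 609 - 1*(-408432) = 609 + 408432 = 409041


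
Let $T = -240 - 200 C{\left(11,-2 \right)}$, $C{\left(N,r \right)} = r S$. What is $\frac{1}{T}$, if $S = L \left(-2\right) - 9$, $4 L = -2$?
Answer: $- \frac{1}{3440} \approx -0.0002907$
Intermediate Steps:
$L = - \frac{1}{2}$ ($L = \frac{1}{4} \left(-2\right) = - \frac{1}{2} \approx -0.5$)
$S = -8$ ($S = \left(- \frac{1}{2}\right) \left(-2\right) - 9 = 1 - 9 = -8$)
$C{\left(N,r \right)} = - 8 r$ ($C{\left(N,r \right)} = r \left(-8\right) = - 8 r$)
$T = -3440$ ($T = -240 - 200 \left(\left(-8\right) \left(-2\right)\right) = -240 - 3200 = -3440$)
$\frac{1}{T} = \frac{1}{-3440} = - \frac{1}{3440}$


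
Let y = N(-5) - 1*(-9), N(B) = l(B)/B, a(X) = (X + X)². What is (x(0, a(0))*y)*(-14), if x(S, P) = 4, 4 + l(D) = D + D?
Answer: -3304/5 ≈ -660.80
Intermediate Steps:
a(X) = 4*X² (a(X) = (2*X)² = 4*X²)
l(D) = -4 + 2*D (l(D) = -4 + (D + D) = -4 + 2*D)
N(B) = (-4 + 2*B)/B
y = 59/5 (y = (2 - 4/(-5)) - 1*(-9) = (2 - 4*(-⅕)) + 9 = (2 + ⅘) + 9 = 14/5 + 9 = 59/5 ≈ 11.800)
(x(0, a(0))*y)*(-14) = (4*(59/5))*(-14) = (236/5)*(-14) = -3304/5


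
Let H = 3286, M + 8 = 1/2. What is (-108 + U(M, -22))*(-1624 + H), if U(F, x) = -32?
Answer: -232680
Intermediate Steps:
M = -15/2 (M = -8 + 1/2 = -8 + ½ = -15/2 ≈ -7.5000)
(-108 + U(M, -22))*(-1624 + H) = (-108 - 32)*(-1624 + 3286) = -140*1662 = -232680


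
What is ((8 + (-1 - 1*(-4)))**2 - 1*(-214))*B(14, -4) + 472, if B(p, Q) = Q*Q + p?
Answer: 10522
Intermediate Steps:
B(p, Q) = p + Q**2 (B(p, Q) = Q**2 + p = p + Q**2)
((8 + (-1 - 1*(-4)))**2 - 1*(-214))*B(14, -4) + 472 = ((8 + (-1 - 1*(-4)))**2 - 1*(-214))*(14 + (-4)**2) + 472 = ((8 + (-1 + 4))**2 + 214)*(14 + 16) + 472 = ((8 + 3)**2 + 214)*30 + 472 = (11**2 + 214)*30 + 472 = (121 + 214)*30 + 472 = 335*30 + 472 = 10050 + 472 = 10522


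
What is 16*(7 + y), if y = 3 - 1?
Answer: 144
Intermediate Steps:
y = 2
16*(7 + y) = 16*(7 + 2) = 16*9 = 144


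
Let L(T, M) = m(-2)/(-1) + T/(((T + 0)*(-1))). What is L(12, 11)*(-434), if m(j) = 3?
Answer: 1736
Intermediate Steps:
L(T, M) = -4 (L(T, M) = 3/(-1) + T/(((T + 0)*(-1))) = 3*(-1) + T/((T*(-1))) = -3 + T/((-T)) = -3 + T*(-1/T) = -3 - 1 = -4)
L(12, 11)*(-434) = -4*(-434) = 1736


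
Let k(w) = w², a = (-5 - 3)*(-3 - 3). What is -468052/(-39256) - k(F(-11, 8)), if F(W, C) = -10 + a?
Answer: -14054403/9814 ≈ -1432.1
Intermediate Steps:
a = 48 (a = -8*(-6) = 48)
F(W, C) = 38 (F(W, C) = -10 + 48 = 38)
-468052/(-39256) - k(F(-11, 8)) = -468052/(-39256) - 1*38² = -468052*(-1/39256) - 1*1444 = 117013/9814 - 1444 = -14054403/9814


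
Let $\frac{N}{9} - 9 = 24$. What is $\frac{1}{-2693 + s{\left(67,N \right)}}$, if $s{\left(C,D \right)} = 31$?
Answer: $- \frac{1}{2662} \approx -0.00037566$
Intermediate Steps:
$N = 297$ ($N = 81 + 9 \cdot 24 = 81 + 216 = 297$)
$\frac{1}{-2693 + s{\left(67,N \right)}} = \frac{1}{-2693 + 31} = \frac{1}{-2662} = - \frac{1}{2662}$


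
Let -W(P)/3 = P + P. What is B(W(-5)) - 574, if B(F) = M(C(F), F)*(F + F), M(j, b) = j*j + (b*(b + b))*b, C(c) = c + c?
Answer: 3455426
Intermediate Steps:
C(c) = 2*c
W(P) = -6*P (W(P) = -3*(P + P) = -6*P)
M(j, b) = j² + 2*b³ (M(j, b) = j² + (b*(2*b))*b = j² + (2*b²)*b = j² + 2*b³)
B(F) = 2*F*(2*F³ + 4*F²) (B(F) = ((2*F)² + 2*F³)*(F + F) = (4*F² + 2*F³)*(2*F) = (2*F³ + 4*F²)*(2*F) = 2*F*(2*F³ + 4*F²))
B(W(-5)) - 574 = 4*(-6*(-5))³*(2 - 6*(-5)) - 574 = 4*30³*(2 + 30) - 574 = 4*27000*32 - 574 = 3456000 - 574 = 3455426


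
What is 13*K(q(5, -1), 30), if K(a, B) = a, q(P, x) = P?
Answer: 65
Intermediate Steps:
13*K(q(5, -1), 30) = 13*5 = 65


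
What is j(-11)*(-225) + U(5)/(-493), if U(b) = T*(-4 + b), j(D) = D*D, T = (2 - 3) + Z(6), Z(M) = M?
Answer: -13421930/493 ≈ -27225.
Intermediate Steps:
T = 5 (T = (2 - 3) + 6 = -1 + 6 = 5)
j(D) = D²
U(b) = -20 + 5*b (U(b) = 5*(-4 + b) = -20 + 5*b)
j(-11)*(-225) + U(5)/(-493) = (-11)²*(-225) + (-20 + 5*5)/(-493) = 121*(-225) + (-20 + 25)*(-1/493) = -27225 + 5*(-1/493) = -27225 - 5/493 = -13421930/493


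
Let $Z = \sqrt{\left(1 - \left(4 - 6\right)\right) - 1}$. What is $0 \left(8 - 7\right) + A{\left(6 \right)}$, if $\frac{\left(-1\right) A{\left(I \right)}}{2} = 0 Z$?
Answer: $0$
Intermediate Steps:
$Z = \sqrt{2}$ ($Z = \sqrt{\left(1 - \left(4 - 6\right)\right) - 1} = \sqrt{\left(1 - -2\right) - 1} = \sqrt{\left(1 + 2\right) - 1} = \sqrt{3 - 1} = \sqrt{2} \approx 1.4142$)
$A{\left(I \right)} = 0$ ($A{\left(I \right)} = - 2 \cdot 0 \sqrt{2} = \left(-2\right) 0 = 0$)
$0 \left(8 - 7\right) + A{\left(6 \right)} = 0 \left(8 - 7\right) + 0 = 0 \cdot 1 + 0 = 0 + 0 = 0$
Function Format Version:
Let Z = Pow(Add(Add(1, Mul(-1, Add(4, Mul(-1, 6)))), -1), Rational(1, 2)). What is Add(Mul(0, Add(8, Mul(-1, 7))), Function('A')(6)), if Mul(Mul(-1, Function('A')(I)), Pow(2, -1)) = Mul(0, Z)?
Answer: 0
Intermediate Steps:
Z = Pow(2, Rational(1, 2)) (Z = Pow(Add(Add(1, Mul(-1, Add(4, -6))), -1), Rational(1, 2)) = Pow(Add(Add(1, Mul(-1, -2)), -1), Rational(1, 2)) = Pow(Add(Add(1, 2), -1), Rational(1, 2)) = Pow(Add(3, -1), Rational(1, 2)) = Pow(2, Rational(1, 2)) ≈ 1.4142)
Function('A')(I) = 0 (Function('A')(I) = Mul(-2, Mul(0, Pow(2, Rational(1, 2)))) = Mul(-2, 0) = 0)
Add(Mul(0, Add(8, Mul(-1, 7))), Function('A')(6)) = Add(Mul(0, Add(8, Mul(-1, 7))), 0) = Add(Mul(0, Add(8, -7)), 0) = Add(Mul(0, 1), 0) = Add(0, 0) = 0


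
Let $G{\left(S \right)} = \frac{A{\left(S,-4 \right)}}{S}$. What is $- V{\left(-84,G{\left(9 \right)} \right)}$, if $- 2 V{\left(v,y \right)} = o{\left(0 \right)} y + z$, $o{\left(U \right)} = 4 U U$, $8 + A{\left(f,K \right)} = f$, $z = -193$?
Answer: $- \frac{193}{2} \approx -96.5$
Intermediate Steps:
$A{\left(f,K \right)} = -8 + f$
$o{\left(U \right)} = 4 U^{2}$
$G{\left(S \right)} = \frac{-8 + S}{S}$
$V{\left(v,y \right)} = \frac{193}{2}$ ($V{\left(v,y \right)} = - \frac{4 \cdot 0^{2} y - 193}{2} = - \frac{4 \cdot 0 y - 193}{2} = - \frac{0 y - 193}{2} = - \frac{0 - 193}{2} = \left(- \frac{1}{2}\right) \left(-193\right) = \frac{193}{2}$)
$- V{\left(-84,G{\left(9 \right)} \right)} = \left(-1\right) \frac{193}{2} = - \frac{193}{2}$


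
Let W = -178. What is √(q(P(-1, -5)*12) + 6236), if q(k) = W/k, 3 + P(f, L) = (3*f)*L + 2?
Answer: √10998435/42 ≈ 78.962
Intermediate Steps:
P(f, L) = -1 + 3*L*f (P(f, L) = -3 + ((3*f)*L + 2) = -3 + (3*L*f + 2) = -3 + (2 + 3*L*f) = -1 + 3*L*f)
q(k) = -178/k
√(q(P(-1, -5)*12) + 6236) = √(-178*1/(12*(-1 + 3*(-5)*(-1))) + 6236) = √(-178*1/(12*(-1 + 15)) + 6236) = √(-178/(14*12) + 6236) = √(-178/168 + 6236) = √(-178*1/168 + 6236) = √(-89/84 + 6236) = √(523735/84) = √10998435/42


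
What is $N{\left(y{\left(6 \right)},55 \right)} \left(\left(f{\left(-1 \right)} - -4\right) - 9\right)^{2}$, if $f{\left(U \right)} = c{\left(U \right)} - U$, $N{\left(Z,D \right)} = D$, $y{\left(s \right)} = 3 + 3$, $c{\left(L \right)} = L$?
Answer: $1375$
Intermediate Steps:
$y{\left(s \right)} = 6$
$f{\left(U \right)} = 0$ ($f{\left(U \right)} = U - U = 0$)
$N{\left(y{\left(6 \right)},55 \right)} \left(\left(f{\left(-1 \right)} - -4\right) - 9\right)^{2} = 55 \left(\left(0 - -4\right) - 9\right)^{2} = 55 \left(\left(0 + 4\right) - 9\right)^{2} = 55 \left(4 - 9\right)^{2} = 55 \left(-5\right)^{2} = 55 \cdot 25 = 1375$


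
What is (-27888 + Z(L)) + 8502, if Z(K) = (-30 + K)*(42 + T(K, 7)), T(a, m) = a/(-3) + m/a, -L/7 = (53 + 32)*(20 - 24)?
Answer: -182071267/102 ≈ -1.7850e+6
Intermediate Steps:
L = 2380 (L = -7*(53 + 32)*(20 - 24) = -595*(-4) = -7*(-340) = 2380)
T(a, m) = -a/3 + m/a (T(a, m) = a*(-⅓) + m/a = -a/3 + m/a)
Z(K) = (-30 + K)*(42 + 7/K - K/3) (Z(K) = (-30 + K)*(42 + (-K/3 + 7/K)) = (-30 + K)*(42 + (7/K - K/3)) = (-30 + K)*(42 + 7/K - K/3))
(-27888 + Z(L)) + 8502 = (-27888 + (-1253 - 210/2380 + 52*2380 - ⅓*2380²)) + 8502 = (-27888 + (-1253 - 210*1/2380 + 123760 - ⅓*5664400)) + 8502 = (-27888 + (-1253 - 3/34 + 123760 - 5664400/3)) + 8502 = (-27888 - 180093895/102) + 8502 = -182938471/102 + 8502 = -182071267/102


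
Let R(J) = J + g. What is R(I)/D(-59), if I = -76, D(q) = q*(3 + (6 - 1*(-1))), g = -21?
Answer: 97/590 ≈ 0.16441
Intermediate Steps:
D(q) = 10*q (D(q) = q*(3 + (6 + 1)) = q*(3 + 7) = q*10 = 10*q)
R(J) = -21 + J (R(J) = J - 21 = -21 + J)
R(I)/D(-59) = (-21 - 76)/((10*(-59))) = -97/(-590) = -97*(-1/590) = 97/590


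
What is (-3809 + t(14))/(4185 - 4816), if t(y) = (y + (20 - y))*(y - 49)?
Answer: 4509/631 ≈ 7.1458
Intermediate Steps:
t(y) = -980 + 20*y (t(y) = 20*(-49 + y) = -980 + 20*y)
(-3809 + t(14))/(4185 - 4816) = (-3809 + (-980 + 20*14))/(4185 - 4816) = (-3809 + (-980 + 280))/(-631) = (-3809 - 700)*(-1/631) = -4509*(-1/631) = 4509/631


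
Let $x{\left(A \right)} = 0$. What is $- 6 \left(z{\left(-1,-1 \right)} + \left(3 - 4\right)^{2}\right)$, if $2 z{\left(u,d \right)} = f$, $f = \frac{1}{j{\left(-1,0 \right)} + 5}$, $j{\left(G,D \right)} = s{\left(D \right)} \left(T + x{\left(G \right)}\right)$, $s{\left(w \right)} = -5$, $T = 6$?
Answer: $- \frac{147}{25} \approx -5.88$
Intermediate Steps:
$j{\left(G,D \right)} = -30$ ($j{\left(G,D \right)} = - 5 \left(6 + 0\right) = \left(-5\right) 6 = -30$)
$f = - \frac{1}{25}$ ($f = \frac{1}{-30 + 5} = \frac{1}{-25} = - \frac{1}{25} \approx -0.04$)
$z{\left(u,d \right)} = - \frac{1}{50}$ ($z{\left(u,d \right)} = \frac{1}{2} \left(- \frac{1}{25}\right) = - \frac{1}{50}$)
$- 6 \left(z{\left(-1,-1 \right)} + \left(3 - 4\right)^{2}\right) = - 6 \left(- \frac{1}{50} + \left(3 - 4\right)^{2}\right) = - 6 \left(- \frac{1}{50} + \left(-1\right)^{2}\right) = - 6 \left(- \frac{1}{50} + 1\right) = \left(-6\right) \frac{49}{50} = - \frac{147}{25}$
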